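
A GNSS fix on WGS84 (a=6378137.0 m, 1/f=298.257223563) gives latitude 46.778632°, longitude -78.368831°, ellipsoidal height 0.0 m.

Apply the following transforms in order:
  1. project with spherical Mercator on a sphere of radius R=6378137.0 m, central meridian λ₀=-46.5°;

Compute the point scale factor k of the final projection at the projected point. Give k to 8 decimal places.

start: φ=46.778632°, λ=-78.368831°, h=0.000 m
→ into merc (λ₀=-46.5°): φ=46.77863200°, λ−λ₀=-31.86883100°
scale k = 1.46024003

1.46024003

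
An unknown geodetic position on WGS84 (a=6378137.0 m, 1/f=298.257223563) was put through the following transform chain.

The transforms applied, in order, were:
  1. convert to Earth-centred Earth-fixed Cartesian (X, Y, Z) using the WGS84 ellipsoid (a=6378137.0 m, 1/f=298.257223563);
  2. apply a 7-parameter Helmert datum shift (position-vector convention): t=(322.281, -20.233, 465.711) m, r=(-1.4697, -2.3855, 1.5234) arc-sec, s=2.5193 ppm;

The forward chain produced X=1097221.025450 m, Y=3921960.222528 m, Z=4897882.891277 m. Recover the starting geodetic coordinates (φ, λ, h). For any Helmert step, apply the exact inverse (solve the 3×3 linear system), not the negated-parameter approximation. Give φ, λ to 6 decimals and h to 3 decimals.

start: X=1097221.0254, Y=3921960.2225, Z=4897882.8913 m
→ Helmert⁻¹: X=1096981.5868, Y=3921927.5774, Z=4897420.1003
→ geod (Bowring, a=6378137.000): φ=50.44371300°, λ=74.37344400°, h=3959.2290 m

φ=50.443713°, λ=74.373444°, h=3959.229 m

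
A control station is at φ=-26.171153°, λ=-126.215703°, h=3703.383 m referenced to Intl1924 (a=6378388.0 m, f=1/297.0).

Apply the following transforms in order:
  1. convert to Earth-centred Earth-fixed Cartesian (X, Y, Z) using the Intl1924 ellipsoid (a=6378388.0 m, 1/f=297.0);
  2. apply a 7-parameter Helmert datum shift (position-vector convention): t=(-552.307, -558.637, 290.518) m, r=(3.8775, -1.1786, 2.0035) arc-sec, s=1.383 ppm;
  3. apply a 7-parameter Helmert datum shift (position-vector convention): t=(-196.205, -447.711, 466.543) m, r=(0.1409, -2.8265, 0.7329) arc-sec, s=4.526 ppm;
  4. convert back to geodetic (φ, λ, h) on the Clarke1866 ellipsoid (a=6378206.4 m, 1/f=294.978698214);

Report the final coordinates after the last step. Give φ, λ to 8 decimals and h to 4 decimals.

start: φ=-26.171153°, λ=-126.215703°, h=3703.383 m
→ ECEF (a=6378388.000, f=1/297.0): X=-3386353.1661, Y=-4624205.1462, Z=-2797763.8617
→ Helmert 7p (PV): X=-3386849.2539, Y=-4624750.4768, Z=-2797583.4916
→ Helmert 7p (PV): X=-3387006.0188, Y=-4625229.2426, Z=-2797179.1807
→ geod (Bowring, a=6378206.400): φ=-26.16264289°, λ=-126.21492000°, h=4743.3197 m

φ=-26.16264289°, λ=-126.21492000°, h=4743.3197 m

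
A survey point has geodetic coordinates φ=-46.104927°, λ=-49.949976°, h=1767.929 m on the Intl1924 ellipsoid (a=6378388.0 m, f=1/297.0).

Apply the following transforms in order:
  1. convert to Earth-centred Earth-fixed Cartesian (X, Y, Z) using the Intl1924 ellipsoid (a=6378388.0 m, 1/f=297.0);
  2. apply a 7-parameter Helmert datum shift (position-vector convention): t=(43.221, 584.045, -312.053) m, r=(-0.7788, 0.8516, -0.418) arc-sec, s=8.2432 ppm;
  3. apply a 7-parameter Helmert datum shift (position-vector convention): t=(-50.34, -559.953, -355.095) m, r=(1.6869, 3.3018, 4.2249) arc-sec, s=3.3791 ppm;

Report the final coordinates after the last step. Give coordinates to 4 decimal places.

start: φ=-46.104927°, λ=-49.949976°, h=1767.929 m
→ ECEF (a=6378388.000, f=1/297.0): X=2851383.3493, Y=-3392127.3432, Z=-4574698.9901
→ Helmert 7p (PV): X=2851424.3129, Y=-3391594.3116, Z=-4575047.7179
→ Helmert 7p (PV): X=2851379.8424, Y=-3392069.9032, Z=-4575491.6546

X=2851379.8424 m, Y=-3392069.9032 m, Z=-4575491.6546 m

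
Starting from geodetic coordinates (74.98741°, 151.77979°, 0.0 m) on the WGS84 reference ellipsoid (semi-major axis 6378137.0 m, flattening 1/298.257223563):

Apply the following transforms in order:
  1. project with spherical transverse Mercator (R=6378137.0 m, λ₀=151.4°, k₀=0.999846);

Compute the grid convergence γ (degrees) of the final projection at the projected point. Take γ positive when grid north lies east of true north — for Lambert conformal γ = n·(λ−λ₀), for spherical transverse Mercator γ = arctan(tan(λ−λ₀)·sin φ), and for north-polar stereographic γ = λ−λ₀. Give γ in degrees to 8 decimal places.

start: φ=74.987410°, λ=151.779790°, h=0.000 m
→ into tm (λ₀=151.4°): φ=74.98741000°, λ−λ₀=0.37979000°
convergence γ = 0.36682772°

0.36682772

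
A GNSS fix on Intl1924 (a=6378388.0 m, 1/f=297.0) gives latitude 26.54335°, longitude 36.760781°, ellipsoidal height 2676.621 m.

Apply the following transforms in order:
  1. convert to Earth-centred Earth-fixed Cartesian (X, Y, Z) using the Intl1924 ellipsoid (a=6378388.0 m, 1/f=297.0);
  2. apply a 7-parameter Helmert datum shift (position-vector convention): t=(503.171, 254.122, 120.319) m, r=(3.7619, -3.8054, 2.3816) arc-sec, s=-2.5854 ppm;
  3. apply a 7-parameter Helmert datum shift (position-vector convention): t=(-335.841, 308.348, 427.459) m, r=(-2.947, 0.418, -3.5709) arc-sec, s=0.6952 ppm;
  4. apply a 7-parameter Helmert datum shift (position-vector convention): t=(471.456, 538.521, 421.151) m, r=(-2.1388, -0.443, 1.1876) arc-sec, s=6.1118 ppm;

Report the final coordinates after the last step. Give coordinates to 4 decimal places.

X=4576974.2536 m, Y=3419811.6782 m, Z=2835321.3013 m

start: φ=26.543350°, λ=36.760781°, h=2676.621 m
→ ECEF (a=6378388.000, f=1/297.0): X=4576368.7515, Y=3418678.0932, Z=2834277.3711
→ Helmert 7p (PV): X=4576768.3280, Y=3418924.5246, Z=2834537.1425
→ Helmert 7p (PV): X=4576500.6022, Y=3419196.5138, Z=2834908.4493
→ Helmert 7p (PV): X=4576974.2536, Y=3419811.6782, Z=2835321.3013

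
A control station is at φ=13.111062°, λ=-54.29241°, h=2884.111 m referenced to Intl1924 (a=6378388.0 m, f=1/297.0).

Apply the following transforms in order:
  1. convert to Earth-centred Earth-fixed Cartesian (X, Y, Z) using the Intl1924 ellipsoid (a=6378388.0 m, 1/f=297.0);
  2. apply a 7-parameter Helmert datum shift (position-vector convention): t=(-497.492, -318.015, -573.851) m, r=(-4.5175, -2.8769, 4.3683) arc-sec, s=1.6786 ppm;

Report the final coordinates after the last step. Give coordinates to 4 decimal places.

X=3627556.8891 m, Y=-5047649.6655 m, Z=1437635.1191 m

start: φ=13.111062°, λ=-54.292410°, h=2884.111 m
→ ECEF (a=6378388.000, f=1/297.0): X=3627961.4533, Y=-5047431.5068, Z=1438045.4084
→ Helmert 7p (PV): X=3627556.8891, Y=-5047649.6655, Z=1437635.1191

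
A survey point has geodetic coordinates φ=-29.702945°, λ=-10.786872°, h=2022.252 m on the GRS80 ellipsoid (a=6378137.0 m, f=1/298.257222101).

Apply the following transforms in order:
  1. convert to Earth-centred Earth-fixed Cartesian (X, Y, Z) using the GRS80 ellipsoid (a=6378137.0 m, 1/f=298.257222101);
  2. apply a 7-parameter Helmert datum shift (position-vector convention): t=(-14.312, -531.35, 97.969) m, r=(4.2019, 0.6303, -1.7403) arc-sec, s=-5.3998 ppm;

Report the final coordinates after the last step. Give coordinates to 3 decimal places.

start: φ=-29.702945°, λ=-10.786872°, h=2022.252 m
→ ECEF (a=6378137.000, f=1/298.257222101): X=5448399.3805, Y=-1038044.0220, Z=-3142816.2721
→ Helmert 7p (PV): X=5448337.2864, Y=-1038551.7127, Z=-3142739.1278

X=5448337.286 m, Y=-1038551.713 m, Z=-3142739.128 m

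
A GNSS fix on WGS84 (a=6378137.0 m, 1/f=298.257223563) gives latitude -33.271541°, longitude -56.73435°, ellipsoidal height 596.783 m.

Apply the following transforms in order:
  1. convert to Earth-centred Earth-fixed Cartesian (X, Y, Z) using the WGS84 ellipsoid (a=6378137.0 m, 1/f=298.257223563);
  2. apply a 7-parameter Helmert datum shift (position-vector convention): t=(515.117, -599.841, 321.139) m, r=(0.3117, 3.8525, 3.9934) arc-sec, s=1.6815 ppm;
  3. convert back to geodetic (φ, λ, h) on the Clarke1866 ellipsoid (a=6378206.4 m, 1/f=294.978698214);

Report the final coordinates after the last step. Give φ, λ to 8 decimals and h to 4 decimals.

φ=-33.26786823°, λ=-56.73270189°, h=1089.1672 m

start: φ=-33.271541°, λ=-56.734350°, h=596.783 m
→ ECEF (a=6378137.000, f=1/298.257223563): X=2928289.1888, Y=-4463723.7787, Z=-3479504.2837
→ Helmert 7p (PV): X=2928830.6616, Y=-4464269.1739, Z=-3479250.4339
→ geod (Bowring, a=6378206.400): φ=-33.26786823°, λ=-56.73270189°, h=1089.1672 m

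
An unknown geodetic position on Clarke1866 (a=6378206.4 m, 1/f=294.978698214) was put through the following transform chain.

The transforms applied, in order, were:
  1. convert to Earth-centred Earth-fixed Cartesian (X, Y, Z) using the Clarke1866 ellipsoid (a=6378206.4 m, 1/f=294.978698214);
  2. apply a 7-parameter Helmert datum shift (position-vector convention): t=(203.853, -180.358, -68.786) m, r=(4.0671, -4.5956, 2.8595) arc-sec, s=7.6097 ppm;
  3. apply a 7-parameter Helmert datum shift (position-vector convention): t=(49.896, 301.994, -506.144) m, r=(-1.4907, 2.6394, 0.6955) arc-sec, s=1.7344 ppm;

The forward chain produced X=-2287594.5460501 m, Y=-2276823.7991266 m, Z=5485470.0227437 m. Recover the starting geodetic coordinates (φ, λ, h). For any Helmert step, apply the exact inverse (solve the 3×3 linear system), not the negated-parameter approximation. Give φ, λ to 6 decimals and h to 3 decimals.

φ=59.699468°, λ=-135.138047°, h=2990.049 m

start: X=-2287594.5461, Y=-2276823.7991, Z=5485470.0227 m
→ Helmert⁻¹: X=-2287718.3514, Y=-2277153.7772, Z=5485920.9206
→ Helmert⁻¹: X=-2287814.1286, Y=-2276816.2027, Z=5486043.8268
→ geod (Bowring, a=6378206.400): φ=59.69946800°, λ=-135.13804700°, h=2990.0490 m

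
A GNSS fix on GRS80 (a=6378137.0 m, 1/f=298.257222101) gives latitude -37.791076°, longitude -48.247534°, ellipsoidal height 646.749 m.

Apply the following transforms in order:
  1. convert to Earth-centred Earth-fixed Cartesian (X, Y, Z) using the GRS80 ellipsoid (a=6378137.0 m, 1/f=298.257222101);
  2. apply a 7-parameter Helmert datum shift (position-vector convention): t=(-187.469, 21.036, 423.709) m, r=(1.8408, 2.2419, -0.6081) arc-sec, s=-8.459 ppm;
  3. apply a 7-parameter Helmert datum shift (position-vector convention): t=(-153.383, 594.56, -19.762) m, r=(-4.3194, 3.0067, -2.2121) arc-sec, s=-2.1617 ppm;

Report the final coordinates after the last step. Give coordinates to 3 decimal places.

X=3360462.340 m, Y=-3764781.188 m, Z=-3887135.828 m

start: φ=-37.791076°, λ=-48.247534°, h=646.749 m
→ ECEF (a=6378137.000, f=1/298.257222101): X=3360989.2848, Y=-3765344.1168, Z=-3887540.7883
→ Helmert 7p (PV): X=3360720.0310, Y=-3765266.4445, Z=-3887154.3284
→ Helmert 7p (PV): X=3360462.3399, Y=-3764781.1882, Z=-3887135.8278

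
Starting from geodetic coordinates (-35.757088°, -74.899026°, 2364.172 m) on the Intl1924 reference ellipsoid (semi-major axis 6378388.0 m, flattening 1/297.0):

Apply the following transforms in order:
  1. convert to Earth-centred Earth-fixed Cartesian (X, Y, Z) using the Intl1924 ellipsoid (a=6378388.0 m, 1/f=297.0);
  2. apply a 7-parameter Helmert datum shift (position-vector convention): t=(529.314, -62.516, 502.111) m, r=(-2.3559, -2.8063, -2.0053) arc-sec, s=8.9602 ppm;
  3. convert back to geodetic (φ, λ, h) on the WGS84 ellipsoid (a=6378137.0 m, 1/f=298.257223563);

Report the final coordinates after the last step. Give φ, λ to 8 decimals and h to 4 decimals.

start: φ=-35.757088°, λ=-74.899026°, h=2364.172 m
→ ECEF (a=6378388.000, f=1/297.0): X=1350525.4647, Y=-5004931.6068, Z=-3707792.6852
→ Helmert 7p (PV): X=1351068.6676, Y=-5005094.4476, Z=-3707248.2568
→ geod (Bowring, a=6378137.000): φ=-35.75075507°, λ=-74.89369874°, h=2508.3847 m

φ=-35.75075507°, λ=-74.89369874°, h=2508.3847 m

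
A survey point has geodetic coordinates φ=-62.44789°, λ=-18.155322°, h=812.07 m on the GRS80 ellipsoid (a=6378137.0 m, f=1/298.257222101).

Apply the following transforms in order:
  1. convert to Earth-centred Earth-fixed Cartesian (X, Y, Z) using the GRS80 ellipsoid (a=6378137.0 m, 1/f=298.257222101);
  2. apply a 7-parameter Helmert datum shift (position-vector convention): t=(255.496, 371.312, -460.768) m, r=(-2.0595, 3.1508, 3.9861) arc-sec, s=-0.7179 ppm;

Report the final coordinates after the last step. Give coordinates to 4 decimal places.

start: φ=-62.447890°, λ=-18.155322°, h=812.070 m
→ ECEF (a=6378137.000, f=1/298.257222101): X=2811125.2534, Y=-921822.5664, Z=-5632497.3023
→ Helmert 7p (PV): X=2811310.5064, Y=-921452.5062, Z=-5632987.7639

X=2811310.5064 m, Y=-921452.5062 m, Z=-5632987.7639 m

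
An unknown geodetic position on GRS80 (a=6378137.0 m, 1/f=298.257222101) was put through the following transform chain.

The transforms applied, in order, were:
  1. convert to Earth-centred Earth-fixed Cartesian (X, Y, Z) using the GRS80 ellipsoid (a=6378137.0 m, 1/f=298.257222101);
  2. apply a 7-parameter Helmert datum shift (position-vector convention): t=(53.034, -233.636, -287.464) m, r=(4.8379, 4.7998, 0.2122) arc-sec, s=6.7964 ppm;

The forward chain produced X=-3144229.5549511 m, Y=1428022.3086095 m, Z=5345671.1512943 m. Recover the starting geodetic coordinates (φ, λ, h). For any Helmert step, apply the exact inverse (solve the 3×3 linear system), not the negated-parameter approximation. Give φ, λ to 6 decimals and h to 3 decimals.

start: X=-3144229.5550, Y=1428022.3086, Z=5345671.1513 m
→ Helmert⁻¹: X=-3144384.1474, Y=1428374.8576, Z=5345815.6099
→ geod (Bowring, a=6378137.000): φ=57.31108100°, λ=155.56949700°, h=1338.6770 m

φ=57.311081°, λ=155.569497°, h=1338.677 m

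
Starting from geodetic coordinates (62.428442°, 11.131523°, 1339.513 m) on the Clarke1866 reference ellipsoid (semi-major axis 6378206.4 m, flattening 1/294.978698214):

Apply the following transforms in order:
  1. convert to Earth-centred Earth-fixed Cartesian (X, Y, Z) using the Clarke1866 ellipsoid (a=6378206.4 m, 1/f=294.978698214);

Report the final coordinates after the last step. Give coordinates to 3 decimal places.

X=2904992.932 m, Y=571596.922 m, Z=5631767.177 m

start: φ=62.428442°, λ=11.131523°, h=1339.513 m
→ ECEF (a=6378206.400, f=1/294.978698214): X=2904992.9315, Y=571596.9224, Z=5631767.1767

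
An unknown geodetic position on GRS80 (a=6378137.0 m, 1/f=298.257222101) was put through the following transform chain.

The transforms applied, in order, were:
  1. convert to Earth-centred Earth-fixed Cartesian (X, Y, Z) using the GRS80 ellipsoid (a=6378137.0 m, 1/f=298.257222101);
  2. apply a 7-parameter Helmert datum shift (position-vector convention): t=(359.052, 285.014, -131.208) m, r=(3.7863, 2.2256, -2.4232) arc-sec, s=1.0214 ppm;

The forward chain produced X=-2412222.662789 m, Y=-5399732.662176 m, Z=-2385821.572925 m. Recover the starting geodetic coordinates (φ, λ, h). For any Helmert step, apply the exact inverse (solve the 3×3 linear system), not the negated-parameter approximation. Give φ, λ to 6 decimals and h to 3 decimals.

start: X=-2412222.6628, Y=-5399732.6622, Z=-2385821.5729 m
→ Helmert⁻¹: X=-2412490.0695, Y=-5400084.2941, Z=-2385614.8323
→ geod (Bowring, a=6378137.000): φ=-22.10056000°, λ=-114.07272500°, h=2342.4660 m

φ=-22.100560°, λ=-114.072725°, h=2342.466 m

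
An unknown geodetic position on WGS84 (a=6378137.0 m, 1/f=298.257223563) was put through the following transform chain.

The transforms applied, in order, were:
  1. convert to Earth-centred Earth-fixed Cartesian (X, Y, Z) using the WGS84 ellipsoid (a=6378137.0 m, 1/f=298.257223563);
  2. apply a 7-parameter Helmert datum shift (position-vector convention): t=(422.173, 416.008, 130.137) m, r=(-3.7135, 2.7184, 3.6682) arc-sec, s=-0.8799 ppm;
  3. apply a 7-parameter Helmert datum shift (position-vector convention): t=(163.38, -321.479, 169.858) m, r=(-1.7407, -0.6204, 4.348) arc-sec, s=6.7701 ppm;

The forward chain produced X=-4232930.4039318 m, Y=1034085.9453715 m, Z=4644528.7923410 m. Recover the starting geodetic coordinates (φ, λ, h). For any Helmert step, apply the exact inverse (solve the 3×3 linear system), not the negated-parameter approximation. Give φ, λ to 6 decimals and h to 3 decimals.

φ=47.013130°, λ=166.274307°, h=1948.795 m

start: X=-4232930.4039, Y=1034085.9454, Z=4644528.7923 m
→ Helmert⁻¹: X=-4233029.3506, Y=1034450.4580, Z=4644348.9537
→ Helmert⁻¹: X=-4233498.0660, Y=1034027.0362, Z=4644185.7253
→ geod (Bowring, a=6378137.000): φ=47.01313000°, λ=166.27430700°, h=1948.7950 m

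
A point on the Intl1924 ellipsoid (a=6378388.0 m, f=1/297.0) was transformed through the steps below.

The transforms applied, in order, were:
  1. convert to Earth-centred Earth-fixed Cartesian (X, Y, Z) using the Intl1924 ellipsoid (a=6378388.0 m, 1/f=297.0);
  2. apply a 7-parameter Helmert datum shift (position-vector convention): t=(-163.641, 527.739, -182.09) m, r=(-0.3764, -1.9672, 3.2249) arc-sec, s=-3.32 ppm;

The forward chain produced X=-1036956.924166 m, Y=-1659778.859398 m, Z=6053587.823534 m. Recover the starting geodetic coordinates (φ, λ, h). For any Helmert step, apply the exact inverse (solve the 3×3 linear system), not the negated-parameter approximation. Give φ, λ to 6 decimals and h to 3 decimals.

start: X=-1036956.9242, Y=-1659778.8594, Z=6053587.8235 m
→ Helmert⁻¹: X=-1036764.9472, Y=-1660306.9483, Z=6053796.8702
→ geod (Bowring, a=6378388.000): φ=72.19478000°, λ=-121.98237600°, h=3450.7190 m

φ=72.194780°, λ=-121.982376°, h=3450.719 m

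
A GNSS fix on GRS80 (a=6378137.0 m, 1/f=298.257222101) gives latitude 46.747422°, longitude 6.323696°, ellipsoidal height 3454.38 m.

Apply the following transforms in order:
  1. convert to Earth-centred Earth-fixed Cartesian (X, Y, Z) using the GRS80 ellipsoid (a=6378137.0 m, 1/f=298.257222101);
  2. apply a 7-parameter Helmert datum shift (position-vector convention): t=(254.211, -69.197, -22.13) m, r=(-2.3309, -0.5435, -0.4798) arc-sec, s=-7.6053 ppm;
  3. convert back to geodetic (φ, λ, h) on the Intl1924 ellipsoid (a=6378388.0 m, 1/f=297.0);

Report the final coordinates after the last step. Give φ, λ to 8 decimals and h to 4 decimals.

φ=46.74658134°, λ=6.32299397°, h=3355.1439 m

start: φ=46.747422°, λ=6.323696°, h=3454.380 m
→ ECEF (a=6378137.000, f=1/298.257222101): X=4353894.3820, Y=482497.0993, Z=4625085.9332
→ Helmert 7p (PV): X=4354104.4159, Y=482466.3706, Z=4625034.6479
→ geod (Bowring, a=6378388.000): φ=46.74658134°, λ=6.32299397°, h=3355.1439 m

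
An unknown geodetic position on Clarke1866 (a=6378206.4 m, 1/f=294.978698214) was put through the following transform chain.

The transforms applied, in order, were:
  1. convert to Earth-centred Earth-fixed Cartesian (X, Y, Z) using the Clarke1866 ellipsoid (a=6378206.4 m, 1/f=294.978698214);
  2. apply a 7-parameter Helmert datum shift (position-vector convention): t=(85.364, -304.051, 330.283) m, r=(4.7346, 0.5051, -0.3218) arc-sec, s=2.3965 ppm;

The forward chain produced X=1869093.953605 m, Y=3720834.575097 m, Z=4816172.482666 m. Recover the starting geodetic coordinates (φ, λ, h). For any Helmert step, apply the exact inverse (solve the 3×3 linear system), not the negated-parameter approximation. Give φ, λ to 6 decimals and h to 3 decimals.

start: X=1869093.9536, Y=3720834.5751, Z=4816172.4827 m
→ Helmert⁻¹: X=1868986.5121, Y=3721243.1649, Z=4815749.8179
→ geod (Bowring, a=6378206.400): φ=49.34213400°, λ=63.33200600°, h=683.4150 m

φ=49.342134°, λ=63.332006°, h=683.415 m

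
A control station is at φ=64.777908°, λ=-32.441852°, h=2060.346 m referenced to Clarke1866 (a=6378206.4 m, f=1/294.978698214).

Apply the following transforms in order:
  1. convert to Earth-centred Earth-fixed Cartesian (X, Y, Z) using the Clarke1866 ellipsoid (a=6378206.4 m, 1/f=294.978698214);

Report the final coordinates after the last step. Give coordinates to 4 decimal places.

X=2300883.2279 m, Y=-1462543.5685 m, Z=5748874.1466 m

start: φ=64.777908°, λ=-32.441852°, h=2060.346 m
→ ECEF (a=6378206.400, f=1/294.978698214): X=2300883.2279, Y=-1462543.5685, Z=5748874.1466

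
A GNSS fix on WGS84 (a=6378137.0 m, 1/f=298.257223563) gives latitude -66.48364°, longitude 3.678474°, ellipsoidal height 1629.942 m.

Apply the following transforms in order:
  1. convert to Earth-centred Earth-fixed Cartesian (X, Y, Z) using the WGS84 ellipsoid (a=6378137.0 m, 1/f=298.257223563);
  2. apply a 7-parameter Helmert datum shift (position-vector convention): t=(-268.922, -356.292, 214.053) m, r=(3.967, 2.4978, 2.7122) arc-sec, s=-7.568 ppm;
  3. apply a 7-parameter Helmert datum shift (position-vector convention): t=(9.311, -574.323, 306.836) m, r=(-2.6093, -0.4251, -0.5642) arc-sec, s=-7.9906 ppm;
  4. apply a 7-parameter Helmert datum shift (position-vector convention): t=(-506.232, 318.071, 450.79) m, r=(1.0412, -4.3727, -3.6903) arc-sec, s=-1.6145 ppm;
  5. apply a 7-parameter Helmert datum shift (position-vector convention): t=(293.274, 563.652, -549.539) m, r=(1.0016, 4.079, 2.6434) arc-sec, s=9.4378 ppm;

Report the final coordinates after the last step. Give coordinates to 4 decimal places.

start: φ=-66.483640°, λ=3.678474°, h=1629.942 m
→ ECEF (a=6378137.000, f=1/298.257223563): X=2547529.8947, Y=163780.2833, Z=-5827169.7027
→ Helmert 7p (PV): X=2547168.9748, Y=163568.3199, Z=-5826939.2493
→ Helmert 7p (PV): X=2547170.3887, Y=162912.0110, Z=-5826582.6722
→ Helmert 7p (PV): X=2546786.4791, Y=163213.6592, Z=-5826067.6543
→ Helmert 7p (PV): X=2546986.4827, Y=163839.7815, Z=-5826721.7506

X=2546986.4827 m, Y=163839.7815 m, Z=-5826721.7506 m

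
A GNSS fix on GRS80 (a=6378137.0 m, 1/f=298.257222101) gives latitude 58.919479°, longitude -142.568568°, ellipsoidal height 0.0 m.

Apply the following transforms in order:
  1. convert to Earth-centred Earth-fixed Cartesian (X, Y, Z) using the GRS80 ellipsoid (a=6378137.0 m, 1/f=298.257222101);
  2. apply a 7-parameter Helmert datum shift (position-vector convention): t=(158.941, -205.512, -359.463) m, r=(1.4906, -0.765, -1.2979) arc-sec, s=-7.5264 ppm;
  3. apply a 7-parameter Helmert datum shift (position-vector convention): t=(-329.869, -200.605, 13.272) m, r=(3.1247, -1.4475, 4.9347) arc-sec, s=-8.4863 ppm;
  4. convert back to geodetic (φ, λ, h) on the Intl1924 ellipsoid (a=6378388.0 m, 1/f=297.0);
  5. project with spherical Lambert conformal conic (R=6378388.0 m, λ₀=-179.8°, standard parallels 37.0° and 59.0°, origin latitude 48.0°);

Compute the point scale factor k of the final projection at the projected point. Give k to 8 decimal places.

start: φ=58.919479°, λ=-142.568568°, h=0.000 m
→ ECEF (a=6378137.000, f=1/298.257222101): X=-2621085.5110, Y=-2006250.5794, Z=5439311.1223
→ Helmert 7p (PV): X=-2620939.6399, Y=-2006463.8064, Z=5438886.5015
→ Helmert 7p (PV): X=-2621237.4325, Y=-2006792.4799, Z=5438804.8291
→ geod (Bowring, a=6378388.000): φ=58.91439896°, λ=-142.56270217°, h=-385.3043 m
→ into lcc (λ₀=-179.8°): φ=58.91439896°, λ−λ₀=37.23729783°
scale k = 0.99968441

0.99968441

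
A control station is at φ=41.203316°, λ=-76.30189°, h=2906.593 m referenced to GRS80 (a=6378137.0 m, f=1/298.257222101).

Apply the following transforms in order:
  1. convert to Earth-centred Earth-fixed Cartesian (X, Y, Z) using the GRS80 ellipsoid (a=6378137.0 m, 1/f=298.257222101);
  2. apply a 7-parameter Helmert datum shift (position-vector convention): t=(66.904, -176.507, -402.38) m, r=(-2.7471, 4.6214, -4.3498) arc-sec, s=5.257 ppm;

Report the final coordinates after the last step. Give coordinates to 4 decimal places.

X=1138616.2065 m, Y=-4671351.2064 m, Z=4181008.7715 m

start: φ=41.203316°, λ=-76.301890°, h=2906.593 m
→ ECEF (a=6378137.000, f=1/298.257222101): X=1138548.1411, Y=-4671181.8216, Z=4181352.4671
→ Helmert 7p (PV): X=1138616.2065, Y=-4671351.2064, Z=4181008.7715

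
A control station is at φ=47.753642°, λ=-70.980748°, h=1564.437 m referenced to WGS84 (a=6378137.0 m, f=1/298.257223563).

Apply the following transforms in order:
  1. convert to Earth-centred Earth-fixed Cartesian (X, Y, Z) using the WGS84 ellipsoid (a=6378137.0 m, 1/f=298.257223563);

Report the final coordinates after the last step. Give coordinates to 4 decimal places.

start: φ=47.753642°, λ=-70.980748°, h=1564.437 m
→ ECEF (a=6378137.000, f=1/298.257223563): X=1400359.6092, Y=-4062504.6938, Z=4699661.8660

X=1400359.6092 m, Y=-4062504.6938 m, Z=4699661.8660 m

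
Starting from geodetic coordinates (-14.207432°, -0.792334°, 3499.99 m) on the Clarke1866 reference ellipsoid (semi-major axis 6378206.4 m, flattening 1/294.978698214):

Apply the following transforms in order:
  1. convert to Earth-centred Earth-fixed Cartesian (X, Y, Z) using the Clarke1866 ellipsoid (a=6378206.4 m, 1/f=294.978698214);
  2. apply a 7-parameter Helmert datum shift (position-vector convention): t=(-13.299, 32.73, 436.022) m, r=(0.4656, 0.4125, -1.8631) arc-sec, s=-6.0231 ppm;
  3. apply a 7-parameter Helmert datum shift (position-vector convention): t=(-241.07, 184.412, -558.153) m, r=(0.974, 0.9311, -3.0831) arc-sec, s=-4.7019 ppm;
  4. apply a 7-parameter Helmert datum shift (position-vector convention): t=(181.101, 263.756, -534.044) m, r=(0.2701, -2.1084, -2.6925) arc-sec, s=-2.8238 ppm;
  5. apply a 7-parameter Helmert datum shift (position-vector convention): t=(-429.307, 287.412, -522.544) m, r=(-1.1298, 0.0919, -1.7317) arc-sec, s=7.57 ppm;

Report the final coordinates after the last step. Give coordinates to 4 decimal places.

start: φ=-14.207432°, λ=-0.792334°, h=3499.990 m
→ ECEF (a=6378206.400, f=1/294.978698214): X=6187181.7104, Y=-85566.9824, Z=-1556003.4504
→ Helmert 7p (PV): X=6187127.2607, Y=-85586.1105, Z=-1555570.6230
→ Helmert 7p (PV): X=6186848.7982, Y=-85486.4309, Z=-1556149.7952
→ Helmert 7p (PV): X=6187027.2195, Y=-85301.1562, Z=-1556616.3163
→ Helmert 7p (PV): X=6186643.3386, Y=-85074.8600, Z=-1557152.9332

X=6186643.3386 m, Y=-85074.8600 m, Z=-1557152.9332 m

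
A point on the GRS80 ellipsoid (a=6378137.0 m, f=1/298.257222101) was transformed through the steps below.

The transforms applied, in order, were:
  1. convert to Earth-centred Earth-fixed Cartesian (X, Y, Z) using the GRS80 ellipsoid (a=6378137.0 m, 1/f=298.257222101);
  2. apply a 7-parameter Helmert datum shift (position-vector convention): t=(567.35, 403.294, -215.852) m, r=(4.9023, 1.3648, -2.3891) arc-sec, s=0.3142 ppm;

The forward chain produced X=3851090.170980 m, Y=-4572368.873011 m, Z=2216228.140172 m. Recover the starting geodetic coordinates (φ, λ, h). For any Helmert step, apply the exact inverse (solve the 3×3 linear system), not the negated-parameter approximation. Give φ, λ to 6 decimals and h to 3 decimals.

φ=20.470087°, λ=-49.899917°, h=145.020 m

start: X=3851090.1710, Y=-4572368.8730, Z=2216228.1402 m
→ Helmert⁻¹: X=3850559.9085, Y=-4572673.4490, Z=2216577.4527
→ geod (Bowring, a=6378137.000): φ=20.47008700°, λ=-49.89991700°, h=145.0200 m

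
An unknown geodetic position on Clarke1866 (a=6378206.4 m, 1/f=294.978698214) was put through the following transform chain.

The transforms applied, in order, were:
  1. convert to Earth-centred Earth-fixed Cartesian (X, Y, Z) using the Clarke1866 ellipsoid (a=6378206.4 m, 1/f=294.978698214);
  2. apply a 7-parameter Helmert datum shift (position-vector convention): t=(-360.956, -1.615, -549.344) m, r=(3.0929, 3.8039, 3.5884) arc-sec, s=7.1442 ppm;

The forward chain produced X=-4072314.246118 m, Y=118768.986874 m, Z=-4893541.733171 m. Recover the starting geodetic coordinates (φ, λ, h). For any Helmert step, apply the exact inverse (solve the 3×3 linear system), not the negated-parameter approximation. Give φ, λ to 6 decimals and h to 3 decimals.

start: X=-4072314.2461, Y=118768.9869, Z=-4893541.7332 m
→ Helmert⁻¹: X=-4071831.8968, Y=118767.2212, Z=-4893034.3058
→ geod (Bowring, a=6378206.400): φ=-50.41302400°, λ=178.32927000°, h=1356.9530 m

φ=-50.413024°, λ=178.329270°, h=1356.953 m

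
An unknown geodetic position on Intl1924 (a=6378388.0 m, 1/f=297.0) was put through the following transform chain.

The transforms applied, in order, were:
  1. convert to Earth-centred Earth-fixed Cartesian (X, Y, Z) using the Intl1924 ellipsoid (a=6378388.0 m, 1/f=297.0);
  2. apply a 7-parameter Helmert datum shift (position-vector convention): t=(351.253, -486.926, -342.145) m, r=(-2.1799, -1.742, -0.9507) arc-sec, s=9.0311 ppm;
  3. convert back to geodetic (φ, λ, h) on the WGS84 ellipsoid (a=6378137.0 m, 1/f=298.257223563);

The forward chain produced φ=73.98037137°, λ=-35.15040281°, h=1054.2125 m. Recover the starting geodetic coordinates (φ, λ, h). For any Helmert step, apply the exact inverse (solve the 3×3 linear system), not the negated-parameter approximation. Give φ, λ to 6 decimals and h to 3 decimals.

φ=73.985800°, λ=-35.144530°, h=1002.296 m

start: φ=73.980371°, λ=-35.150403°, h=1054.212 m
→ ECEF (a=6378137.000, f=1/298.257223563): X=1443886.8425, Y=-1016679.4219, Z=6109347.7717
→ Helmert⁻¹: X=1443578.8353, Y=-1016241.2341, Z=6109611.8082
→ geod (Bowring, a=6378388.000): φ=73.98580000°, λ=-35.14453000°, h=1002.2960 m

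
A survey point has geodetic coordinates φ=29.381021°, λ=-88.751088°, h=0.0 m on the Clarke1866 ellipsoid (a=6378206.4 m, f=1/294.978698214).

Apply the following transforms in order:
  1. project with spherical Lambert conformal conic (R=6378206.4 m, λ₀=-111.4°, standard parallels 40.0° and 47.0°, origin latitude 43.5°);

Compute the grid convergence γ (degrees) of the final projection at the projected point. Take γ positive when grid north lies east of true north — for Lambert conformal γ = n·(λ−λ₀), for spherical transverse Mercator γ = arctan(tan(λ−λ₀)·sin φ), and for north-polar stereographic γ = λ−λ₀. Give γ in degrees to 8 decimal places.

start: φ=29.381021°, λ=-88.751088°, h=0.000 m
→ into lcc (λ₀=-111.4°): φ=29.38102100°, λ−λ₀=22.64891200°
convergence γ = 15.60020098°

15.60020098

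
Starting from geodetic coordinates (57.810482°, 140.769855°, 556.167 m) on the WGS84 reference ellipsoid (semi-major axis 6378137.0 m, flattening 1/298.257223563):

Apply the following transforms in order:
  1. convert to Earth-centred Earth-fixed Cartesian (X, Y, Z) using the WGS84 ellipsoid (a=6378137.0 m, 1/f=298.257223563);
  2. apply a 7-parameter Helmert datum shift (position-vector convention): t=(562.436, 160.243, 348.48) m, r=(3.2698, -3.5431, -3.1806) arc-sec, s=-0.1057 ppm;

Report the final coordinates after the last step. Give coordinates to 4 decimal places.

X=-2638011.4828 m, Y=2154348.4739 m, Z=5375330.1525 m

start: φ=57.810482°, λ=140.769855°, h=556.167 m
→ ECEF (a=6378137.000, f=1/298.257223563): X=-2638515.0873, Y=2154232.9794, Z=5374993.4138
→ Helmert 7p (PV): X=-2638011.4828, Y=2154348.4739, Z=5375330.1525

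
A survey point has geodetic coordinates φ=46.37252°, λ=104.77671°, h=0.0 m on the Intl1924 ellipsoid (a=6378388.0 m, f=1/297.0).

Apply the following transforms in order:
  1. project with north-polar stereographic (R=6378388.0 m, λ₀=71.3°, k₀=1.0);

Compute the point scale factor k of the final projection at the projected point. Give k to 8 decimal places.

start: φ=46.372520°, λ=104.776710°, h=0.000 m
→ into stereo (λ₀=71.3°): φ=46.37252000°, λ−λ₀=33.47671000°
scale k = 1.16019979

1.16019979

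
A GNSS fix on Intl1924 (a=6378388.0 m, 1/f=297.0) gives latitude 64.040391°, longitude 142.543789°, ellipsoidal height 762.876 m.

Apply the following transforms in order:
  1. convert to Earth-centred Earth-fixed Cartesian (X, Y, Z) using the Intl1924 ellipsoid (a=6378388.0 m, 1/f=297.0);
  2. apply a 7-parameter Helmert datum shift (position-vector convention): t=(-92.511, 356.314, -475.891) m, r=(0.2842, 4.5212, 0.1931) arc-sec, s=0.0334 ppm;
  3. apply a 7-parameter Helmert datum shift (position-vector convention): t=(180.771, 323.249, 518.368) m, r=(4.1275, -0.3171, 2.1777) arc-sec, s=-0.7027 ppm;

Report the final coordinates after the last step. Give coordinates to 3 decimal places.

start: φ=64.040391°, λ=142.543789°, h=762.876 m
→ ECEF (a=6378388.000, f=1/297.0): X=-2222700.0646, Y=1702840.4075, Z=5712501.0261
→ Helmert 7p (PV): X=-2222669.0294, Y=1703186.8266, Z=5712076.3924
→ Helmert 7p (PV): X=-2222513.4598, Y=1703371.1098, Z=5712621.4114

X=-2222513.460 m, Y=1703371.110 m, Z=5712621.411 m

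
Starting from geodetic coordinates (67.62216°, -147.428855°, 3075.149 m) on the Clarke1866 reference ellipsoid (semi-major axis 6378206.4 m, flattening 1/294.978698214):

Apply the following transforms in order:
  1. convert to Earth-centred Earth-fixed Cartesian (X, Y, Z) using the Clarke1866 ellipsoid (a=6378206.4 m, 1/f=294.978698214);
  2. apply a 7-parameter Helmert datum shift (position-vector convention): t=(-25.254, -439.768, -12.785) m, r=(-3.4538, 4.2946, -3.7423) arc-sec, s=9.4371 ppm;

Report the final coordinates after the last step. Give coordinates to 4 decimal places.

start: φ=67.622160°, λ=-147.428855°, h=3075.149 m
→ ECEF (a=6378206.400, f=1/294.978698214): X=-2053290.1261, Y=-1311677.2927, Z=5877833.5384
→ Helmert 7p (PV): X=-2053236.1731, Y=-1311993.7633, Z=5877940.9382

X=-2053236.1731 m, Y=-1311993.7633 m, Z=5877940.9382 m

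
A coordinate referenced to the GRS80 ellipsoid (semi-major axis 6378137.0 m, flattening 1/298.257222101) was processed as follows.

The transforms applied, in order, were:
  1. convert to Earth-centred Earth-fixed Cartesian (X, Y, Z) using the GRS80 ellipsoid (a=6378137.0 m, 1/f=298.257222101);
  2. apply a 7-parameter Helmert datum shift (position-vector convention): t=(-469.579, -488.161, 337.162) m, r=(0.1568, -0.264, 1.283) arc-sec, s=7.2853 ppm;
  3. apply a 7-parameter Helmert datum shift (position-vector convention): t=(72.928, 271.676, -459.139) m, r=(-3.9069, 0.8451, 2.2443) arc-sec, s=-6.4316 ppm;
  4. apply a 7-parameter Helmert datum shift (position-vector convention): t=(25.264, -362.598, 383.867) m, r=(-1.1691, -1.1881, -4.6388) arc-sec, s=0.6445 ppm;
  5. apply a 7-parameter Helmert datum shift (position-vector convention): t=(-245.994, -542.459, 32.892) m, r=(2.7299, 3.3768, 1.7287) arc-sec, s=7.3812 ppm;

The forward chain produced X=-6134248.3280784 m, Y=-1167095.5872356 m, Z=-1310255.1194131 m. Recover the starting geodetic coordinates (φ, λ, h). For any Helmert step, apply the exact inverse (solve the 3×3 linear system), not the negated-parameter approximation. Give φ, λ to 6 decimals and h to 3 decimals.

start: X=-6134248.3281, Y=-1167095.5872, Z=-1310255.1194 m
→ Helmert⁻¹: X=-6133945.3824, Y=-1166510.4519, Z=-1310363.3213
→ Helmert⁻¹: X=-6133948.0138, Y=-1166277.6228, Z=-1310717.6219
→ Helmert⁻¹: X=-6134067.7170, Y=-1166465.2400, Z=-1310314.1365
→ Helmert⁻¹: X=-6133562.3830, Y=-1165931.4291, Z=-1310633.0134
→ geod (Bowring, a=6378137.000): φ=-11.93315000°, λ=-169.23703300°, h=2248.1940 m

φ=-11.933150°, λ=-169.237033°, h=2248.194 m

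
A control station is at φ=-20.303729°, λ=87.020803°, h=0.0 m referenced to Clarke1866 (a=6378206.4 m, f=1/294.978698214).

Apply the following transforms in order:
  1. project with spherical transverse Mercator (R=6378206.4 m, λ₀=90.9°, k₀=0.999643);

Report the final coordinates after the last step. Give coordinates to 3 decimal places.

start: φ=-20.303729°, λ=87.020803°, h=0.000 m
→ tm (R=6378206.4, λ₀=90.9°): E=-405093.8303, N=-2264181.9894

E=-405093.830 m, N=-2264181.989 m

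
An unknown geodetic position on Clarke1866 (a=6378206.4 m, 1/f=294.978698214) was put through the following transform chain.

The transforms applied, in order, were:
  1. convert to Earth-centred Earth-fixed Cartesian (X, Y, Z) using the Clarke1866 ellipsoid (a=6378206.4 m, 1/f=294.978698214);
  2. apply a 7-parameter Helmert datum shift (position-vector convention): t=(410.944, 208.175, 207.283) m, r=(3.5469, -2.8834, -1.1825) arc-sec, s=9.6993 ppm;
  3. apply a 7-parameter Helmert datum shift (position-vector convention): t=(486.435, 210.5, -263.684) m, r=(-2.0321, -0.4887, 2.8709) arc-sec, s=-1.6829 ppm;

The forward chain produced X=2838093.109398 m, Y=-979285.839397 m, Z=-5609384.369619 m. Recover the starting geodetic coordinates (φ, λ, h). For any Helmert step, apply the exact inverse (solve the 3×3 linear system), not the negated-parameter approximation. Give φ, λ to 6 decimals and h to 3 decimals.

start: X=2838093.1094, Y=-979285.8394, Z=-5609384.3696 m
→ Helmert⁻¹: X=2837584.5272, Y=-979482.2220, Z=-5609146.4980
→ Helmert⁻¹: X=2837073.2684, Y=-979761.0872, Z=-5609322.1867
→ geod (Bowring, a=6378206.400): φ=-62.01081700°, λ=-19.05195300°, h=494.0150 m

φ=-62.010817°, λ=-19.051953°, h=494.015 m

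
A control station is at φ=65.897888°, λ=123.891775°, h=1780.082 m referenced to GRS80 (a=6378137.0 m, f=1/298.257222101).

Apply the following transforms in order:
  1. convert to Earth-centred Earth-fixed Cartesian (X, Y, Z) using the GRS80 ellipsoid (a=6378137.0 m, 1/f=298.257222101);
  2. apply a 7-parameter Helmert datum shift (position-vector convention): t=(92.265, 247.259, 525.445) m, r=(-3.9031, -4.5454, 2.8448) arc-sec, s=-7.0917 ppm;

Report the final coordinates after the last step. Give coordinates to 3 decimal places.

start: φ=65.897888°, λ=123.891775°, h=1780.082 m
→ ECEF (a=6378137.000, f=1/298.257222101): X=-1456866.9126, Y=2168719.1275, Z=5800932.0107
→ Helmert 7p (PV): X=-1456922.0593, Y=2169040.6825, Z=5801343.1750

X=-1456922.059 m, Y=2169040.682 m, Z=5801343.175 m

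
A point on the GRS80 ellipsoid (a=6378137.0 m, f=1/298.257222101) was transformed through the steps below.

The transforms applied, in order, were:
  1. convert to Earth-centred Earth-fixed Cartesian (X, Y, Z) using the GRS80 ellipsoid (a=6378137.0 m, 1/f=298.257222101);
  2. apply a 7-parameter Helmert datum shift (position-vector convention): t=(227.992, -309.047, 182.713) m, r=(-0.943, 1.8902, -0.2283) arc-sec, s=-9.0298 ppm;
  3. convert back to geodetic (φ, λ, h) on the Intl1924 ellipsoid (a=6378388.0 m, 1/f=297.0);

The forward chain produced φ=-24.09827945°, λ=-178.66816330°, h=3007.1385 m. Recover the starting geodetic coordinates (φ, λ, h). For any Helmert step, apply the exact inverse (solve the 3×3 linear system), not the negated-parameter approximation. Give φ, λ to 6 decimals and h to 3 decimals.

φ=-24.098890°, λ=-178.671300°, h=3576.808 m

start: φ=-24.098279°, λ=-178.668163°, h=3007.138 m
→ ECEF (a=6378388.000, f=1/297.0): X=-5826924.7585, Y=-135470.8906, Z=-2589485.9322
→ Helmert⁻¹: X=-5827181.4871, Y=-135157.6740, Z=-2589746.0475
→ geod (Bowring, a=6378137.000): φ=-24.09889000°, λ=-178.67130000°, h=3576.8080 m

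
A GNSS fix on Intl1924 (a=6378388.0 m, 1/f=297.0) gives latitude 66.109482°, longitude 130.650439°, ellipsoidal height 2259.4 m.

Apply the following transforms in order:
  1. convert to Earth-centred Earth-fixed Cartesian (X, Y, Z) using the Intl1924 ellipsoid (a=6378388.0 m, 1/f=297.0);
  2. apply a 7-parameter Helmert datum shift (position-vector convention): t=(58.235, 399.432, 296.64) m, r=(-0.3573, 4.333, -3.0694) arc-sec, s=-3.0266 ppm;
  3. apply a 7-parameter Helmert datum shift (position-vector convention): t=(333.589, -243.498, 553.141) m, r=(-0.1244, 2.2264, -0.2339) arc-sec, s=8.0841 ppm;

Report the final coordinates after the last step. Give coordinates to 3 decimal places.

start: φ=66.109482°, λ=130.650439°, h=2259.400 m
→ ECEF (a=6378388.000, f=1/297.0): X=-1688141.0597, Y=1966082.5005, Z=5811100.4454
→ Helmert 7p (PV): X=-1687926.3852, Y=1966511.1691, Z=5811411.5545
→ Helmert 7p (PV): X=-1687541.4833, Y=1966288.9876, Z=5812028.7089

X=-1687541.483 m, Y=1966288.988 m, Z=5812028.709 m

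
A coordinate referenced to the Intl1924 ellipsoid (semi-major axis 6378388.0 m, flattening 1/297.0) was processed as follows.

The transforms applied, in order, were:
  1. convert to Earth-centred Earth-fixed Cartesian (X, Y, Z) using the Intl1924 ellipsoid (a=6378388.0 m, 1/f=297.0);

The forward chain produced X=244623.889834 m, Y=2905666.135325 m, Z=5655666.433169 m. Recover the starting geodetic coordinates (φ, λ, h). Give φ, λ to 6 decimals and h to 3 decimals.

start: X=244623.8898, Y=2905666.1353, Z=5655666.4332 m
→ geod (Bowring, a=6378388.000): φ=62.88236600°, λ=85.18769800°, h=1716.3320 m

φ=62.882366°, λ=85.187698°, h=1716.332 m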